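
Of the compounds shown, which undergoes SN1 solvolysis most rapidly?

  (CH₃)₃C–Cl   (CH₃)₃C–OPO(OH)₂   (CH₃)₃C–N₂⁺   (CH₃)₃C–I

(CH₃)₃C–N₂⁺

With the same alkyl group throughout, only the leaving group differentiates the rates.
A good leaving group is a weak base: the lower the pKₐ of its conjugate acid, the more readily it departs.
(CH₃)₃C–N₂⁺ loses N₂: no meaningful conjugate acid; N₂ departs as an exceptionally stable neutral molecule
(CH₃)₃C–I loses I⁻: pKₐ(HI) ≈ -10
(CH₃)₃C–Cl loses Cl⁻: pKₐ(HCl) ≈ -7
(CH₃)₃C–OPO(OH)₂ loses H₂PO₄⁻: pKₐ(H₃PO₄) ≈ 2.1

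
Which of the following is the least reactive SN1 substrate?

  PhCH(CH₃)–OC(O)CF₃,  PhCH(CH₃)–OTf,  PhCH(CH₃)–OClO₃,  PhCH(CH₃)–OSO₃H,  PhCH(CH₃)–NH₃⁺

PhCH(CH₃)–NH₃⁺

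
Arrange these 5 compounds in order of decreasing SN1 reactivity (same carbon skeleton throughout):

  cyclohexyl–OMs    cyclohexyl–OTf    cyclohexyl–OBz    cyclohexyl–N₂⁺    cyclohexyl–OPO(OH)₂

cyclohexyl–N₂⁺ > cyclohexyl–OTf > cyclohexyl–OMs > cyclohexyl–OPO(OH)₂ > cyclohexyl–OBz

Identical carbon frameworks mean the comparison reduces to leaving-group quality.
A good leaving group is a weak base: the lower the pKₐ of its conjugate acid, the more readily it departs.
cyclohexyl–N₂⁺ loses N₂: no meaningful conjugate acid; N₂ departs as an exceptionally stable neutral molecule
cyclohexyl–OTf loses OTf⁻: pKₐ(CF₃SO₃H (triflic acid)) ≈ -14
cyclohexyl–OMs loses OMs⁻: pKₐ(CH₃SO₃H (MsOH)) ≈ -1.9
cyclohexyl–OPO(OH)₂ loses H₂PO₄⁻: pKₐ(H₃PO₄) ≈ 2.1
cyclohexyl–OBz loses PhCOO⁻: pKₐ(C₆H₅COOH) ≈ 4.2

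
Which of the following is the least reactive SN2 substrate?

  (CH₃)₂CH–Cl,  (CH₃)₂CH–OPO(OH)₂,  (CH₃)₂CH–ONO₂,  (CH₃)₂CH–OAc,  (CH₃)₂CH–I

(CH₃)₂CH–OAc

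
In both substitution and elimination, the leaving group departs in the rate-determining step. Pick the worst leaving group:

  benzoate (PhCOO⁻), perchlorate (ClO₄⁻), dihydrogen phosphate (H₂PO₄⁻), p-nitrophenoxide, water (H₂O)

A good leaving group is a weak base: the lower the pKₐ of its conjugate acid, the more readily it departs.
perchlorate (ClO₄⁻): pKₐ(HClO₄) ≈ -10
water (H₂O): pKₐ(H₃O⁺) ≈ -1.7
dihydrogen phosphate (H₂PO₄⁻): pKₐ(H₃PO₄) ≈ 2.1
benzoate (PhCOO⁻): pKₐ(C₆H₅COOH) ≈ 4.2
p-nitrophenoxide: pKₐ(p-nitrophenol) ≈ 7.2

p-nitrophenoxide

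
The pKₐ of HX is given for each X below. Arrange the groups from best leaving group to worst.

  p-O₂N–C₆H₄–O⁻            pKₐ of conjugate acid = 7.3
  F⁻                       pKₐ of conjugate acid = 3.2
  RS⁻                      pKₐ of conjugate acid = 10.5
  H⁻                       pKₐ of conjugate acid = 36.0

F⁻ > p-O₂N–C₆H₄–O⁻ > RS⁻ > H⁻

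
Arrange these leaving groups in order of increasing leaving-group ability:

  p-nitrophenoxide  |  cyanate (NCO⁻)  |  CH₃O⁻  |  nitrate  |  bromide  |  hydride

The more stable X⁻ (or X) is on its own — i.e. the weaker a base it is — the better a leaving group it makes.
bromide: pKₐ(HBr) ≈ -9
nitrate: pKₐ(HNO₃) ≈ -1.3
cyanate (NCO⁻): pKₐ(HOCN) ≈ 3.5
p-nitrophenoxide: pKₐ(p-nitrophenol) ≈ 7.2
CH₃O⁻: pKₐ(CH₃OH) ≈ 15.5
hydride: pKₐ(H₂) ≈ 36
Reversing gives the worst-to-best order requested.

hydride < CH₃O⁻ < p-nitrophenoxide < cyanate (NCO⁻) < nitrate < bromide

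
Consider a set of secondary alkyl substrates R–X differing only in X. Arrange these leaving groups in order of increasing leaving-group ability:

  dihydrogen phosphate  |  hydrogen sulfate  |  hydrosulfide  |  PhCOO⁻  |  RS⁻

RS⁻ < hydrosulfide < PhCOO⁻ < dihydrogen phosphate < hydrogen sulfate

Leaving-group ability tracks the stability of the departed species; conjugate-acid pKₐ is the usual yardstick (lower pKₐ → better LG).
hydrogen sulfate: pKₐ(H₂SO₄) ≈ -3
dihydrogen phosphate: pKₐ(H₃PO₄) ≈ 2.1
PhCOO⁻: pKₐ(C₆H₅COOH) ≈ 4.2
hydrosulfide: pKₐ(H₂S) ≈ 7
RS⁻: pKₐ(RSH (a thiol)) ≈ 10.5
The question asks for worst first, so the sequence is read in increasing leaving-group ability.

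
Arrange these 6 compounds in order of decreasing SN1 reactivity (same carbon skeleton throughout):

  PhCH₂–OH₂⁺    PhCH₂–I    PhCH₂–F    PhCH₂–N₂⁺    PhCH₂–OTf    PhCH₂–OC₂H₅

PhCH₂–N₂⁺ > PhCH₂–OTf > PhCH₂–I > PhCH₂–OH₂⁺ > PhCH₂–F > PhCH₂–OC₂H₅

Same R in every case — rank the leaving groups.
The more stable X⁻ (or X) is on its own — i.e. the weaker a base it is — the better a leaving group it makes.
PhCH₂–N₂⁺ loses N₂: no meaningful conjugate acid; N₂ departs as an exceptionally stable neutral molecule
PhCH₂–OTf loses OTf⁻: pKₐ(CF₃SO₃H (triflic acid)) ≈ -14
PhCH₂–I loses I⁻: pKₐ(HI) ≈ -10
PhCH₂–OH₂⁺ loses H₂O: pKₐ(H₃O⁺) ≈ -1.7
PhCH₂–F loses F⁻: pKₐ(HF) ≈ 3.2
PhCH₂–OC₂H₅ loses CH₃CH₂O⁻: pKₐ(CH₃CH₂OH) ≈ 16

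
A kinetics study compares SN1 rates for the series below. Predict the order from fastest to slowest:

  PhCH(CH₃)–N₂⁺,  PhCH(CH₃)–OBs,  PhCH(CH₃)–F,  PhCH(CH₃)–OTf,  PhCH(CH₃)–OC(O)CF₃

PhCH(CH₃)–N₂⁺ > PhCH(CH₃)–OTf > PhCH(CH₃)–OBs > PhCH(CH₃)–OC(O)CF₃ > PhCH(CH₃)–F

Identical carbon frameworks mean the comparison reduces to leaving-group quality.
The more stable X⁻ (or X) is on its own — i.e. the weaker a base it is — the better a leaving group it makes.
PhCH(CH₃)–N₂⁺ loses N₂: no meaningful conjugate acid; N₂ departs as an exceptionally stable neutral molecule
PhCH(CH₃)–OTf loses OTf⁻: pKₐ(CF₃SO₃H (triflic acid)) ≈ -14
PhCH(CH₃)–OBs loses OBs⁻: pKₐ(p-BrC₆H₄SO₃H) ≈ -2.8
PhCH(CH₃)–OC(O)CF₃ loses CF₃COO⁻: pKₐ(CF₃COOH) ≈ 0.2
PhCH(CH₃)–F loses F⁻: pKₐ(HF) ≈ 3.2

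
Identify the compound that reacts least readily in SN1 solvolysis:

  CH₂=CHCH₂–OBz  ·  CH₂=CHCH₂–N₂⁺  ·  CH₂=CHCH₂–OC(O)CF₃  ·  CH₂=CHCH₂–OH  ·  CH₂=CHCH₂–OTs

CH₂=CHCH₂–OH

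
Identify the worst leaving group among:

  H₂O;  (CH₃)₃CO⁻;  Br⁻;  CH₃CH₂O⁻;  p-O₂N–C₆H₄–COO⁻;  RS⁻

(CH₃)₃CO⁻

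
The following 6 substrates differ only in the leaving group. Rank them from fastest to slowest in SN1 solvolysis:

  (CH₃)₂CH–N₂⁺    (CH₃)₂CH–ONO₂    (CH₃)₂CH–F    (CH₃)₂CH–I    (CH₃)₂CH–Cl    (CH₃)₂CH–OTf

With the same alkyl group throughout, only the leaving group differentiates the rates.
A good leaving group is a weak base: the lower the pKₐ of its conjugate acid, the more readily it departs.
(CH₃)₂CH–N₂⁺ loses N₂: no meaningful conjugate acid; N₂ departs as an exceptionally stable neutral molecule
(CH₃)₂CH–OTf loses OTf⁻: pKₐ(CF₃SO₃H (triflic acid)) ≈ -14
(CH₃)₂CH–I loses I⁻: pKₐ(HI) ≈ -10
(CH₃)₂CH–Cl loses Cl⁻: pKₐ(HCl) ≈ -7
(CH₃)₂CH–ONO₂ loses NO₃⁻: pKₐ(HNO₃) ≈ -1.3
(CH₃)₂CH–F loses F⁻: pKₐ(HF) ≈ 3.2

(CH₃)₂CH–N₂⁺ > (CH₃)₂CH–OTf > (CH₃)₂CH–I > (CH₃)₂CH–Cl > (CH₃)₂CH–ONO₂ > (CH₃)₂CH–F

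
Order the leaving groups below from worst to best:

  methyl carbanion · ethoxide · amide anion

methyl carbanion < amide anion < ethoxide

The more stable X⁻ (or X) is on its own — i.e. the weaker a base it is — the better a leaving group it makes.
ethoxide: pKₐ(CH₃CH₂OH) ≈ 16
amide anion: pKₐ(NH₃) ≈ 38
methyl carbanion: pKₐ(CH₄) ≈ 48
The question asks for worst first, so the sequence is read in increasing leaving-group ability.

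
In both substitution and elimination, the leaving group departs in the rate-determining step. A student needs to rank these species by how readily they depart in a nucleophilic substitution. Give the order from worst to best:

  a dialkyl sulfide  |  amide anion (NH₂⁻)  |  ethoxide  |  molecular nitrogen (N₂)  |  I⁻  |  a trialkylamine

A good leaving group is a weak base: the lower the pKₐ of its conjugate acid, the more readily it departs.
molecular nitrogen (N₂): no meaningful conjugate acid; N₂ departs as an exceptionally stable neutral molecule
I⁻: pKₐ(HI) ≈ -10 — large, highly polarisable; very weak base
a dialkyl sulfide: pKₐ(R'₂SH⁺) ≈ -7
a trialkylamine: pKₐ(R'₃NH⁺) ≈ 10.7 — neutral but still a fairly strong base; Hofmann-elimination LG
ethoxide: pKₐ(CH₃CH₂OH) ≈ 16 — strong base; alkoxides do not leave unassisted
amide anion (NH₂⁻): pKₐ(NH₃) ≈ 38 — extremely strong base; never a leaving group
Reversing gives the worst-to-best order requested.

amide anion (NH₂⁻) < ethoxide < a trialkylamine < a dialkyl sulfide < I⁻ < molecular nitrogen (N₂)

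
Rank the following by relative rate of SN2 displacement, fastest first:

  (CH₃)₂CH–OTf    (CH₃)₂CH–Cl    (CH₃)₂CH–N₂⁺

Same R in every case — rank the leaving groups.
Rank by basicity of the departing species: weakest base leaves most easily.
(CH₃)₂CH–N₂⁺ loses N₂: no meaningful conjugate acid; N₂ departs as an exceptionally stable neutral molecule
(CH₃)₂CH–OTf loses OTf⁻: pKₐ(CF₃SO₃H (triflic acid)) ≈ -14
(CH₃)₂CH–Cl loses Cl⁻: pKₐ(HCl) ≈ -7

(CH₃)₂CH–N₂⁺ > (CH₃)₂CH–OTf > (CH₃)₂CH–Cl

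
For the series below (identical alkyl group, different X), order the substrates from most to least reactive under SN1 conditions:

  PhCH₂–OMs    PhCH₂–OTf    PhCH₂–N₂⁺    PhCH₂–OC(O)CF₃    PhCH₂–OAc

PhCH₂–N₂⁺ > PhCH₂–OTf > PhCH₂–OMs > PhCH₂–OC(O)CF₃ > PhCH₂–OAc

The skeletons are identical, so relative rate is governed entirely by leaving-group ability.
A good leaving group is a weak base: the lower the pKₐ of its conjugate acid, the more readily it departs.
PhCH₂–N₂⁺ loses N₂: no meaningful conjugate acid; N₂ departs as an exceptionally stable neutral molecule
PhCH₂–OTf loses OTf⁻: pKₐ(CF₃SO₃H (triflic acid)) ≈ -14
PhCH₂–OMs loses OMs⁻: pKₐ(CH₃SO₃H (MsOH)) ≈ -1.9
PhCH₂–OC(O)CF₃ loses CF₃COO⁻: pKₐ(CF₃COOH) ≈ 0.2
PhCH₂–OAc loses AcO⁻: pKₐ(CH₃COOH) ≈ 4.8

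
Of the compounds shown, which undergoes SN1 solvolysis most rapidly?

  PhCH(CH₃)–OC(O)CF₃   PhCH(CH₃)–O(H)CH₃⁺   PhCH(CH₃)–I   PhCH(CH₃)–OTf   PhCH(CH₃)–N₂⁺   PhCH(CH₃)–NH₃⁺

The skeletons are identical, so relative rate is governed entirely by leaving-group ability.
A good leaving group is a weak base: the lower the pKₐ of its conjugate acid, the more readily it departs.
PhCH(CH₃)–N₂⁺ loses N₂: no meaningful conjugate acid; N₂ departs as an exceptionally stable neutral molecule
PhCH(CH₃)–OTf loses OTf⁻: pKₐ(CF₃SO₃H (triflic acid)) ≈ -14
PhCH(CH₃)–I loses I⁻: pKₐ(HI) ≈ -10
PhCH(CH₃)–O(H)CH₃⁺ loses R'OH: pKₐ(R'OH₂⁺) ≈ -2.4
PhCH(CH₃)–OC(O)CF₃ loses CF₃COO⁻: pKₐ(CF₃COOH) ≈ 0.2
PhCH(CH₃)–NH₃⁺ loses NH₃: pKₐ(NH₄⁺) ≈ 9.2

PhCH(CH₃)–N₂⁺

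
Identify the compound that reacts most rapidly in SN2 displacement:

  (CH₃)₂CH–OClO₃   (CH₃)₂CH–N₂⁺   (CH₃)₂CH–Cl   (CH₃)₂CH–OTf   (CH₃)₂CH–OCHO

(CH₃)₂CH–N₂⁺

The skeletons are identical, so relative rate is governed entirely by leaving-group ability.
The more stable X⁻ (or X) is on its own — i.e. the weaker a base it is — the better a leaving group it makes.
(CH₃)₂CH–N₂⁺ loses N₂: no meaningful conjugate acid; N₂ departs as an exceptionally stable neutral molecule
(CH₃)₂CH–OTf loses OTf⁻: pKₐ(CF₃SO₃H (triflic acid)) ≈ -14
(CH₃)₂CH–OClO₃ loses ClO₄⁻: pKₐ(HClO₄) ≈ -10
(CH₃)₂CH–Cl loses Cl⁻: pKₐ(HCl) ≈ -7
(CH₃)₂CH–OCHO loses HCOO⁻: pKₐ(HCOOH) ≈ 3.8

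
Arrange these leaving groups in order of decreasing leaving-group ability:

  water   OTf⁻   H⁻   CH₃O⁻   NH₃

OTf⁻ > water > NH₃ > CH₃O⁻ > H⁻

The more stable X⁻ (or X) is on its own — i.e. the weaker a base it is — the better a leaving group it makes.
OTf⁻: pKₐ(CF₃SO₃H (triflic acid)) ≈ -14
water: pKₐ(H₃O⁺) ≈ -1.7 — neutral; leaves from a protonated alcohol (R–OH₂⁺)
NH₃: pKₐ(NH₄⁺) ≈ 9.2 — neutral but moderately basic; leaves from R–NH₃⁺
CH₃O⁻: pKₐ(CH₃OH) ≈ 15.5
H⁻: pKₐ(H₂) ≈ 36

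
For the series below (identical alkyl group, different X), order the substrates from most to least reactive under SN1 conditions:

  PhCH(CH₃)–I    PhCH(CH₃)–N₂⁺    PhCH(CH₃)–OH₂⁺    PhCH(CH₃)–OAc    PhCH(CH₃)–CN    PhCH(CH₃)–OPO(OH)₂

With the same alkyl group throughout, only the leaving group differentiates the rates.
The more stable X⁻ (or X) is on its own — i.e. the weaker a base it is — the better a leaving group it makes.
PhCH(CH₃)–N₂⁺ loses N₂: no meaningful conjugate acid; N₂ departs as an exceptionally stable neutral molecule
PhCH(CH₃)–I loses I⁻: pKₐ(HI) ≈ -10
PhCH(CH₃)–OH₂⁺ loses H₂O: pKₐ(H₃O⁺) ≈ -1.7
PhCH(CH₃)–OPO(OH)₂ loses H₂PO₄⁻: pKₐ(H₃PO₄) ≈ 2.1
PhCH(CH₃)–OAc loses AcO⁻: pKₐ(CH₃COOH) ≈ 4.8
PhCH(CH₃)–CN loses CN⁻: pKₐ(HCN) ≈ 9.2

PhCH(CH₃)–N₂⁺ > PhCH(CH₃)–I > PhCH(CH₃)–OH₂⁺ > PhCH(CH₃)–OPO(OH)₂ > PhCH(CH₃)–OAc > PhCH(CH₃)–CN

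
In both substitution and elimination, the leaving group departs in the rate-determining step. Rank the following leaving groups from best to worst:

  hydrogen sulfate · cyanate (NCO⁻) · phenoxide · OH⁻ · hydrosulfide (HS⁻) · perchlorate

perchlorate > hydrogen sulfate > cyanate (NCO⁻) > hydrosulfide (HS⁻) > phenoxide > OH⁻

A good leaving group is a weak base: the lower the pKₐ of its conjugate acid, the more readily it departs.
perchlorate: pKₐ(HClO₄) ≈ -10 — extremely weak base; rarely used for safety reasons
hydrogen sulfate: pKₐ(H₂SO₄) ≈ -3
cyanate (NCO⁻): pKₐ(HOCN) ≈ 3.5
hydrosulfide (HS⁻): pKₐ(H₂S) ≈ 7 — larger and more polarisable than the oxygen analogue
phenoxide: pKₐ(C₆H₅OH (phenol)) ≈ 10
OH⁻: pKₐ(H₂O) ≈ 15.7 — strong base; essentially never leaves without prior activation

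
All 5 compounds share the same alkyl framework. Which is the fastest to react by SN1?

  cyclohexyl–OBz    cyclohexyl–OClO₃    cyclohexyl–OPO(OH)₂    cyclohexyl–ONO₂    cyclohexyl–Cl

The skeletons are identical, so relative rate is governed entirely by leaving-group ability.
Rank by basicity of the departing species: weakest base leaves most easily.
cyclohexyl–OClO₃ loses ClO₄⁻: pKₐ(HClO₄) ≈ -10
cyclohexyl–Cl loses Cl⁻: pKₐ(HCl) ≈ -7
cyclohexyl–ONO₂ loses NO₃⁻: pKₐ(HNO₃) ≈ -1.3
cyclohexyl–OPO(OH)₂ loses H₂PO₄⁻: pKₐ(H₃PO₄) ≈ 2.1
cyclohexyl–OBz loses PhCOO⁻: pKₐ(C₆H₅COOH) ≈ 4.2

cyclohexyl–OClO₃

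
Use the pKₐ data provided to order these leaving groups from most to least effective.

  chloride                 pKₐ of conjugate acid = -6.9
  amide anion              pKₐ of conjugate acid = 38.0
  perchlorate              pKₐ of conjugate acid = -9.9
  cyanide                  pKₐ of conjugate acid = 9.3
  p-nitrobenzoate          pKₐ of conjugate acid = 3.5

Lower conjugate-acid pKₐ ⇒ weaker base ⇒ better leaving group.
Sorting by the given values: perchlorate (-9.9), chloride (-6.9), p-nitrobenzoate (3.5), cyanide (9.3), amide anion (38.0).

perchlorate > chloride > p-nitrobenzoate > cyanide > amide anion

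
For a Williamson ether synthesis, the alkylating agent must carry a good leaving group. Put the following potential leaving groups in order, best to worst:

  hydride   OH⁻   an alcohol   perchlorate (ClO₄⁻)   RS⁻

Leaving-group ability tracks the stability of the departed species; conjugate-acid pKₐ is the usual yardstick (lower pKₐ → better LG).
perchlorate (ClO₄⁻): pKₐ(HClO₄) ≈ -10
an alcohol: pKₐ(R'OH₂⁺) ≈ -2.4 — neutral; leaves from a protonated ether (an oxonium ion, R–O(H)R'⁺)
RS⁻: pKₐ(RSH (a thiol)) ≈ 10.5 — moderately basic; rarely leaves without activation
OH⁻: pKₐ(H₂O) ≈ 15.7 — strong base; essentially never leaves without prior activation
hydride: pKₐ(H₂) ≈ 36 — extremely strong base; leaves only in special hydride-transfer contexts

perchlorate (ClO₄⁻) > an alcohol > RS⁻ > OH⁻ > hydride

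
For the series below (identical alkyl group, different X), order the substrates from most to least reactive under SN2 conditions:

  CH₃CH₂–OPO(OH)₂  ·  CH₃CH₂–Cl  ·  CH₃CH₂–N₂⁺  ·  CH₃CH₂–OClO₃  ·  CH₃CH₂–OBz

CH₃CH₂–N₂⁺ > CH₃CH₂–OClO₃ > CH₃CH₂–Cl > CH₃CH₂–OPO(OH)₂ > CH₃CH₂–OBz

The skeletons are identical, so relative rate is governed entirely by leaving-group ability.
Rank by basicity of the departing species: weakest base leaves most easily.
CH₃CH₂–N₂⁺ loses N₂: no meaningful conjugate acid; N₂ departs as an exceptionally stable neutral molecule
CH₃CH₂–OClO₃ loses ClO₄⁻: pKₐ(HClO₄) ≈ -10
CH₃CH₂–Cl loses Cl⁻: pKₐ(HCl) ≈ -7
CH₃CH₂–OPO(OH)₂ loses H₂PO₄⁻: pKₐ(H₃PO₄) ≈ 2.1
CH₃CH₂–OBz loses PhCOO⁻: pKₐ(C₆H₅COOH) ≈ 4.2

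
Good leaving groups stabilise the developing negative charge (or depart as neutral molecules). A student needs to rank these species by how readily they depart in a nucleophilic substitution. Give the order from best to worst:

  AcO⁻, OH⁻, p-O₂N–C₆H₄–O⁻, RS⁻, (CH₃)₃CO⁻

A good leaving group is a weak base: the lower the pKₐ of its conjugate acid, the more readily it departs.
AcO⁻: pKₐ(CH₃COOH) ≈ 4.8
p-O₂N–C₆H₄–O⁻: pKₐ(p-nitrophenol) ≈ 7.2
RS⁻: pKₐ(RSH (a thiol)) ≈ 10.5
OH⁻: pKₐ(H₂O) ≈ 15.7
(CH₃)₃CO⁻: pKₐ(t-BuOH) ≈ 18

AcO⁻ > p-O₂N–C₆H₄–O⁻ > RS⁻ > OH⁻ > (CH₃)₃CO⁻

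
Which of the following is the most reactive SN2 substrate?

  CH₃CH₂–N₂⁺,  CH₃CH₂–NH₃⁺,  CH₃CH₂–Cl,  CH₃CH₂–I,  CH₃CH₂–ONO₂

CH₃CH₂–N₂⁺

Same R in every case — rank the leaving groups.
Rank by basicity of the departing species: weakest base leaves most easily.
CH₃CH₂–N₂⁺ loses N₂: no meaningful conjugate acid; N₂ departs as an exceptionally stable neutral molecule
CH₃CH₂–I loses I⁻: pKₐ(HI) ≈ -10
CH₃CH₂–Cl loses Cl⁻: pKₐ(HCl) ≈ -7
CH₃CH₂–ONO₂ loses NO₃⁻: pKₐ(HNO₃) ≈ -1.3
CH₃CH₂–NH₃⁺ loses NH₃: pKₐ(NH₄⁺) ≈ 9.2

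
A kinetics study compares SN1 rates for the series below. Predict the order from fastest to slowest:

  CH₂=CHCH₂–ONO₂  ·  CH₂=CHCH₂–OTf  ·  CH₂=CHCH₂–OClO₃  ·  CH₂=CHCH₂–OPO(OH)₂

Identical carbon frameworks mean the comparison reduces to leaving-group quality.
Leaving-group ability tracks the stability of the departed species; conjugate-acid pKₐ is the usual yardstick (lower pKₐ → better LG).
CH₂=CHCH₂–OTf loses OTf⁻: pKₐ(CF₃SO₃H (triflic acid)) ≈ -14
CH₂=CHCH₂–OClO₃ loses ClO₄⁻: pKₐ(HClO₄) ≈ -10
CH₂=CHCH₂–ONO₂ loses NO₃⁻: pKₐ(HNO₃) ≈ -1.3
CH₂=CHCH₂–OPO(OH)₂ loses H₂PO₄⁻: pKₐ(H₃PO₄) ≈ 2.1

CH₂=CHCH₂–OTf > CH₂=CHCH₂–OClO₃ > CH₂=CHCH₂–ONO₂ > CH₂=CHCH₂–OPO(OH)₂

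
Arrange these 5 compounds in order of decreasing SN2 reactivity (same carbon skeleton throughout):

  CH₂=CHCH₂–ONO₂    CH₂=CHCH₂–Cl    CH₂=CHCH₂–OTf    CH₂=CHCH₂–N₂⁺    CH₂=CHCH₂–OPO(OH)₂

CH₂=CHCH₂–N₂⁺ > CH₂=CHCH₂–OTf > CH₂=CHCH₂–Cl > CH₂=CHCH₂–ONO₂ > CH₂=CHCH₂–OPO(OH)₂

With the same alkyl group throughout, only the leaving group differentiates the rates.
A good leaving group is a weak base: the lower the pKₐ of its conjugate acid, the more readily it departs.
CH₂=CHCH₂–N₂⁺ loses N₂: no meaningful conjugate acid; N₂ departs as an exceptionally stable neutral molecule
CH₂=CHCH₂–OTf loses OTf⁻: pKₐ(CF₃SO₃H (triflic acid)) ≈ -14
CH₂=CHCH₂–Cl loses Cl⁻: pKₐ(HCl) ≈ -7
CH₂=CHCH₂–ONO₂ loses NO₃⁻: pKₐ(HNO₃) ≈ -1.3
CH₂=CHCH₂–OPO(OH)₂ loses H₂PO₄⁻: pKₐ(H₃PO₄) ≈ 2.1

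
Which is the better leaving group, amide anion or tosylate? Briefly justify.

tosylate is the better leaving group.
pKₐ(p-CH₃C₆H₄SO₃H (TsOH)) ≈ -2.8 versus pKₐ(NH₃) ≈ 38: tosylate is the much weaker base.
Resonance-delocalised arenesulfonate.

tosylate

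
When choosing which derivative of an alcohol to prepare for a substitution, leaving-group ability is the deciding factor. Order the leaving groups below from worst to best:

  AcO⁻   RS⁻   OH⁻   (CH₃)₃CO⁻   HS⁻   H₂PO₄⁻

A good leaving group is a weak base: the lower the pKₐ of its conjugate acid, the more readily it departs.
H₂PO₄⁻: pKₐ(H₃PO₄) ≈ 2.1 — moderate base; biological leaving group after further activation
AcO⁻: pKₐ(CH₃COOH) ≈ 4.8 — resonance-stabilised but still a weak base
HS⁻: pKₐ(H₂S) ≈ 7 — larger and more polarisable than the oxygen analogue
RS⁻: pKₐ(RSH (a thiol)) ≈ 10.5 — moderately basic; rarely leaves without activation
OH⁻: pKₐ(H₂O) ≈ 15.7
(CH₃)₃CO⁻: pKₐ(t-BuOH) ≈ 18 — bulky, strongly basic alkoxide
Listed from poorest to best leaving group as asked.

(CH₃)₃CO⁻ < OH⁻ < RS⁻ < HS⁻ < AcO⁻ < H₂PO₄⁻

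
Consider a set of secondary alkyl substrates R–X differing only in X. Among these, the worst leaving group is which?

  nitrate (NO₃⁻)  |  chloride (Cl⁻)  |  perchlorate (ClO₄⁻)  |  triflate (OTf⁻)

Leaving-group ability tracks the stability of the departed species; conjugate-acid pKₐ is the usual yardstick (lower pKₐ → better LG).
triflate (OTf⁻): pKₐ(CF₃SO₃H (triflic acid)) ≈ -14
perchlorate (ClO₄⁻): pKₐ(HClO₄) ≈ -10
chloride (Cl⁻): pKₐ(HCl) ≈ -7
nitrate (NO₃⁻): pKₐ(HNO₃) ≈ -1.3

nitrate (NO₃⁻)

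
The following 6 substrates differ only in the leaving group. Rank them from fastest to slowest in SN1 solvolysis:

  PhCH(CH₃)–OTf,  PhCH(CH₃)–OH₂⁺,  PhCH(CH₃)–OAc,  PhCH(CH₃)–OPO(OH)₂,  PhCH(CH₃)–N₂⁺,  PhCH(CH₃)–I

PhCH(CH₃)–N₂⁺ > PhCH(CH₃)–OTf > PhCH(CH₃)–I > PhCH(CH₃)–OH₂⁺ > PhCH(CH₃)–OPO(OH)₂ > PhCH(CH₃)–OAc

Identical carbon frameworks mean the comparison reduces to leaving-group quality.
Rank by basicity of the departing species: weakest base leaves most easily.
PhCH(CH₃)–N₂⁺ loses N₂: no meaningful conjugate acid; N₂ departs as an exceptionally stable neutral molecule
PhCH(CH₃)–OTf loses OTf⁻: pKₐ(CF₃SO₃H (triflic acid)) ≈ -14
PhCH(CH₃)–I loses I⁻: pKₐ(HI) ≈ -10
PhCH(CH₃)–OH₂⁺ loses H₂O: pKₐ(H₃O⁺) ≈ -1.7
PhCH(CH₃)–OPO(OH)₂ loses H₂PO₄⁻: pKₐ(H₃PO₄) ≈ 2.1
PhCH(CH₃)–OAc loses AcO⁻: pKₐ(CH₃COOH) ≈ 4.8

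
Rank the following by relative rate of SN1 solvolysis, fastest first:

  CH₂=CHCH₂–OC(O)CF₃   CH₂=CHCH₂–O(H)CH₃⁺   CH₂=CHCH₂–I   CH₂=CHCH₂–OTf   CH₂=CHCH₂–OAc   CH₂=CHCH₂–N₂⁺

With the same alkyl group throughout, only the leaving group differentiates the rates.
A good leaving group is a weak base: the lower the pKₐ of its conjugate acid, the more readily it departs.
CH₂=CHCH₂–N₂⁺ loses N₂: no meaningful conjugate acid; N₂ departs as an exceptionally stable neutral molecule
CH₂=CHCH₂–OTf loses OTf⁻: pKₐ(CF₃SO₃H (triflic acid)) ≈ -14
CH₂=CHCH₂–I loses I⁻: pKₐ(HI) ≈ -10
CH₂=CHCH₂–O(H)CH₃⁺ loses R'OH: pKₐ(R'OH₂⁺) ≈ -2.4
CH₂=CHCH₂–OC(O)CF₃ loses CF₃COO⁻: pKₐ(CF₃COOH) ≈ 0.2
CH₂=CHCH₂–OAc loses AcO⁻: pKₐ(CH₃COOH) ≈ 4.8

CH₂=CHCH₂–N₂⁺ > CH₂=CHCH₂–OTf > CH₂=CHCH₂–I > CH₂=CHCH₂–O(H)CH₃⁺ > CH₂=CHCH₂–OC(O)CF₃ > CH₂=CHCH₂–OAc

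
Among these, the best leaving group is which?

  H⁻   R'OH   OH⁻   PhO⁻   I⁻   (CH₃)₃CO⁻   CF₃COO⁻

Leaving-group ability tracks the stability of the departed species; conjugate-acid pKₐ is the usual yardstick (lower pKₐ → better LG).
I⁻: pKₐ(HI) ≈ -10
R'OH: pKₐ(R'OH₂⁺) ≈ -2.4
CF₃COO⁻: pKₐ(CF₃COOH) ≈ 0.2
PhO⁻: pKₐ(C₆H₅OH (phenol)) ≈ 10
OH⁻: pKₐ(H₂O) ≈ 15.7
(CH₃)₃CO⁻: pKₐ(t-BuOH) ≈ 18
H⁻: pKₐ(H₂) ≈ 36

I⁻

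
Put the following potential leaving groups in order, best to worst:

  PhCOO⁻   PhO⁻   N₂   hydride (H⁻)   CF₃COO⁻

N₂ > CF₃COO⁻ > PhCOO⁻ > PhO⁻ > hydride (H⁻)

Leaving-group ability tracks the stability of the departed species; conjugate-acid pKₐ is the usual yardstick (lower pKₐ → better LG).
N₂: no meaningful conjugate acid; N₂ departs as an exceptionally stable neutral molecule
CF₃COO⁻: pKₐ(CF₃COOH) ≈ 0.2
PhCOO⁻: pKₐ(C₆H₅COOH) ≈ 4.2
PhO⁻: pKₐ(C₆H₅OH (phenol)) ≈ 10
hydride (H⁻): pKₐ(H₂) ≈ 36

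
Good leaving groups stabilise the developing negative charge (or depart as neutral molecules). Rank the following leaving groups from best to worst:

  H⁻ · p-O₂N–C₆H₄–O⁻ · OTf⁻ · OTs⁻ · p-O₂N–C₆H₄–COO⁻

OTf⁻ > OTs⁻ > p-O₂N–C₆H₄–COO⁻ > p-O₂N–C₆H₄–O⁻ > H⁻

Leaving-group ability tracks the stability of the departed species; conjugate-acid pKₐ is the usual yardstick (lower pKₐ → better LG).
OTf⁻: pKₐ(CF₃SO₃H (triflic acid)) ≈ -14 — charge spread over three oxygens and a CF₃ group; the premier leaving group in synthesis
OTs⁻: pKₐ(p-CH₃C₆H₄SO₃H (TsOH)) ≈ -2.8
p-O₂N–C₆H₄–COO⁻: pKₐ(p-nitrobenzoic acid) ≈ 3.4
p-O₂N–C₆H₄–O⁻: pKₐ(p-nitrophenol) ≈ 7.2 — nitro group delocalises the charge; the classic chromogenic LG
H⁻: pKₐ(H₂) ≈ 36 — extremely strong base; leaves only in special hydride-transfer contexts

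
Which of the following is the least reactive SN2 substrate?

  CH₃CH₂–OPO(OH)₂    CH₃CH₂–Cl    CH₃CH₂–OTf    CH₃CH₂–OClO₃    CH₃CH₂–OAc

CH₃CH₂–OAc

With the same alkyl group throughout, only the leaving group differentiates the rates.
Leaving-group ability tracks the stability of the departed species; conjugate-acid pKₐ is the usual yardstick (lower pKₐ → better LG).
CH₃CH₂–OTf loses OTf⁻: pKₐ(CF₃SO₃H (triflic acid)) ≈ -14
CH₃CH₂–OClO₃ loses ClO₄⁻: pKₐ(HClO₄) ≈ -10
CH₃CH₂–Cl loses Cl⁻: pKₐ(HCl) ≈ -7
CH₃CH₂–OPO(OH)₂ loses H₂PO₄⁻: pKₐ(H₃PO₄) ≈ 2.1
CH₃CH₂–OAc loses AcO⁻: pKₐ(CH₃COOH) ≈ 4.8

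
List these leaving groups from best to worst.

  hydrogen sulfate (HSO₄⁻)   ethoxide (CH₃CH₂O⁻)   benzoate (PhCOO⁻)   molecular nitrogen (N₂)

molecular nitrogen (N₂) > hydrogen sulfate (HSO₄⁻) > benzoate (PhCOO⁻) > ethoxide (CH₃CH₂O⁻)

A good leaving group is a weak base: the lower the pKₐ of its conjugate acid, the more readily it departs.
molecular nitrogen (N₂): no meaningful conjugate acid; N₂ departs as an exceptionally stable neutral molecule
hydrogen sulfate (HSO₄⁻): pKₐ(H₂SO₄) ≈ -3
benzoate (PhCOO⁻): pKₐ(C₆H₅COOH) ≈ 4.2
ethoxide (CH₃CH₂O⁻): pKₐ(CH₃CH₂OH) ≈ 16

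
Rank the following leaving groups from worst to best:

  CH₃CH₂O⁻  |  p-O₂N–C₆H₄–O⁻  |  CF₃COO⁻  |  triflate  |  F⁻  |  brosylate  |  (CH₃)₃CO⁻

The more stable X⁻ (or X) is on its own — i.e. the weaker a base it is — the better a leaving group it makes.
triflate: pKₐ(CF₃SO₃H (triflic acid)) ≈ -14
brosylate: pKₐ(p-BrC₆H₄SO₃H) ≈ -2.8 — arenesulfonate with a p-bromo substituent
CF₃COO⁻: pKₐ(CF₃COOH) ≈ 0.2 — strongly electron-withdrawing CF₃ stabilises the carboxylate
F⁻: pKₐ(HF) ≈ 3.2
p-O₂N–C₆H₄–O⁻: pKₐ(p-nitrophenol) ≈ 7.2 — nitro group delocalises the charge; the classic chromogenic LG
CH₃CH₂O⁻: pKₐ(CH₃CH₂OH) ≈ 16
(CH₃)₃CO⁻: pKₐ(t-BuOH) ≈ 18 — bulky, strongly basic alkoxide
Reversing gives the worst-to-best order requested.

(CH₃)₃CO⁻ < CH₃CH₂O⁻ < p-O₂N–C₆H₄–O⁻ < F⁻ < CF₃COO⁻ < brosylate < triflate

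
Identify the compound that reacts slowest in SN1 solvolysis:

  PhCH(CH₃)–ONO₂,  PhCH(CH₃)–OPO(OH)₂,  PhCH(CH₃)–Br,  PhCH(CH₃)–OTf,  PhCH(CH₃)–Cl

PhCH(CH₃)–OPO(OH)₂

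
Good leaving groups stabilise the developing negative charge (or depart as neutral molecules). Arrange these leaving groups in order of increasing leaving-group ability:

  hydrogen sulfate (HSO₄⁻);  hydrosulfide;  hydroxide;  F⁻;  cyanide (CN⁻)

hydroxide < cyanide (CN⁻) < hydrosulfide < F⁻ < hydrogen sulfate (HSO₄⁻)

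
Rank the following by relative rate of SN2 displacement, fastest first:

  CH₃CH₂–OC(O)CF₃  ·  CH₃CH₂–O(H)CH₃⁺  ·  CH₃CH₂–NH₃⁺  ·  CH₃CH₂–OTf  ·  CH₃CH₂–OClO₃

Same R in every case — rank the leaving groups.
The more stable X⁻ (or X) is on its own — i.e. the weaker a base it is — the better a leaving group it makes.
CH₃CH₂–OTf loses OTf⁻: pKₐ(CF₃SO₃H (triflic acid)) ≈ -14
CH₃CH₂–OClO₃ loses ClO₄⁻: pKₐ(HClO₄) ≈ -10
CH₃CH₂–O(H)CH₃⁺ loses R'OH: pKₐ(R'OH₂⁺) ≈ -2.4
CH₃CH₂–OC(O)CF₃ loses CF₃COO⁻: pKₐ(CF₃COOH) ≈ 0.2
CH₃CH₂–NH₃⁺ loses NH₃: pKₐ(NH₄⁺) ≈ 9.2

CH₃CH₂–OTf > CH₃CH₂–OClO₃ > CH₃CH₂–O(H)CH₃⁺ > CH₃CH₂–OC(O)CF₃ > CH₃CH₂–NH₃⁺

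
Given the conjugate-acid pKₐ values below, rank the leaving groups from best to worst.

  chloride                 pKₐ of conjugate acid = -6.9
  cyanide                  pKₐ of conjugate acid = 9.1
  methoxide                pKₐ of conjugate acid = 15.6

chloride > cyanide > methoxide

Lower conjugate-acid pKₐ ⇒ weaker base ⇒ better leaving group.
Sorting by the given values: chloride (-6.9), cyanide (9.1), methoxide (15.6).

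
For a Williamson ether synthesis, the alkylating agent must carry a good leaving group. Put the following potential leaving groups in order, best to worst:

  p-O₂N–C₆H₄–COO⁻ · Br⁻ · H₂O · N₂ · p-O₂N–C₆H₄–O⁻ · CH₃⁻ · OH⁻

N₂: no meaningful conjugate acid; N₂ departs as an exceptionally stable neutral molecule
Br⁻: pKₐ(HBr) ≈ -9
H₂O: pKₐ(H₃O⁺) ≈ -1.7
p-O₂N–C₆H₄–COO⁻: pKₐ(p-nitrobenzoic acid) ≈ 3.4
p-O₂N–C₆H₄–O⁻: pKₐ(p-nitrophenol) ≈ 7.2
OH⁻: pKₐ(H₂O) ≈ 15.7
CH₃⁻: pKₐ(CH₄) ≈ 48

N₂ > Br⁻ > H₂O > p-O₂N–C₆H₄–COO⁻ > p-O₂N–C₆H₄–O⁻ > OH⁻ > CH₃⁻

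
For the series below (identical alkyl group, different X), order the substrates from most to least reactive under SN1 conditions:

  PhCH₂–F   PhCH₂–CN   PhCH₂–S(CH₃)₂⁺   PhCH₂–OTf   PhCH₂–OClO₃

PhCH₂–OTf > PhCH₂–OClO₃ > PhCH₂–S(CH₃)₂⁺ > PhCH₂–F > PhCH₂–CN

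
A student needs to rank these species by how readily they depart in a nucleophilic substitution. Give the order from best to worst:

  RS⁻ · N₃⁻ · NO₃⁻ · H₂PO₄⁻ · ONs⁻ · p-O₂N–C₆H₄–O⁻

ONs⁻: pKₐ(p-O₂NC₆H₄SO₃H) ≈ -3.5
NO₃⁻: pKₐ(HNO₃) ≈ -1.3
H₂PO₄⁻: pKₐ(H₃PO₄) ≈ 2.1
N₃⁻: pKₐ(HN₃) ≈ 4.7 — linear, resonance-stabilised
p-O₂N–C₆H₄–O⁻: pKₐ(p-nitrophenol) ≈ 7.2
RS⁻: pKₐ(RSH (a thiol)) ≈ 10.5

ONs⁻ > NO₃⁻ > H₂PO₄⁻ > N₃⁻ > p-O₂N–C₆H₄–O⁻ > RS⁻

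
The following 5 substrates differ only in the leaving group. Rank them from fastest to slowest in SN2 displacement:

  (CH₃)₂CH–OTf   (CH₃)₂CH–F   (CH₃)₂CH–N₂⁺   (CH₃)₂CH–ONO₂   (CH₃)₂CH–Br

(CH₃)₂CH–N₂⁺ > (CH₃)₂CH–OTf > (CH₃)₂CH–Br > (CH₃)₂CH–ONO₂ > (CH₃)₂CH–F

With the same alkyl group throughout, only the leaving group differentiates the rates.
Leaving-group ability tracks the stability of the departed species; conjugate-acid pKₐ is the usual yardstick (lower pKₐ → better LG).
(CH₃)₂CH–N₂⁺ loses N₂: no meaningful conjugate acid; N₂ departs as an exceptionally stable neutral molecule
(CH₃)₂CH–OTf loses OTf⁻: pKₐ(CF₃SO₃H (triflic acid)) ≈ -14
(CH₃)₂CH–Br loses Br⁻: pKₐ(HBr) ≈ -9
(CH₃)₂CH–ONO₂ loses NO₃⁻: pKₐ(HNO₃) ≈ -1.3
(CH₃)₂CH–F loses F⁻: pKₐ(HF) ≈ 3.2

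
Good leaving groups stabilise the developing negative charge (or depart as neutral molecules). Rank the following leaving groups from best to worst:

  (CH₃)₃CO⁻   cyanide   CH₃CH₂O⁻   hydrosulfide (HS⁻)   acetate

acetate: pKₐ(CH₃COOH) ≈ 4.8
hydrosulfide (HS⁻): pKₐ(H₂S) ≈ 7
cyanide: pKₐ(HCN) ≈ 9.2 — sp carbon stabilises the charge somewhat, but still a poor LG
CH₃CH₂O⁻: pKₐ(CH₃CH₂OH) ≈ 16 — strong base; alkoxides do not leave unassisted
(CH₃)₃CO⁻: pKₐ(t-BuOH) ≈ 18 — bulky, strongly basic alkoxide

acetate > hydrosulfide (HS⁻) > cyanide > CH₃CH₂O⁻ > (CH₃)₃CO⁻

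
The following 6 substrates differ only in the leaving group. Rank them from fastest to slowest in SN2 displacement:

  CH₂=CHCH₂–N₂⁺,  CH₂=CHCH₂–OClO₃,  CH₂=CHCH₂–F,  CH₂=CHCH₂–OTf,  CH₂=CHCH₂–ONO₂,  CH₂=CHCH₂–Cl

CH₂=CHCH₂–N₂⁺ > CH₂=CHCH₂–OTf > CH₂=CHCH₂–OClO₃ > CH₂=CHCH₂–Cl > CH₂=CHCH₂–ONO₂ > CH₂=CHCH₂–F

With the same alkyl group throughout, only the leaving group differentiates the rates.
A good leaving group is a weak base: the lower the pKₐ of its conjugate acid, the more readily it departs.
CH₂=CHCH₂–N₂⁺ loses N₂: no meaningful conjugate acid; N₂ departs as an exceptionally stable neutral molecule
CH₂=CHCH₂–OTf loses OTf⁻: pKₐ(CF₃SO₃H (triflic acid)) ≈ -14
CH₂=CHCH₂–OClO₃ loses ClO₄⁻: pKₐ(HClO₄) ≈ -10
CH₂=CHCH₂–Cl loses Cl⁻: pKₐ(HCl) ≈ -7
CH₂=CHCH₂–ONO₂ loses NO₃⁻: pKₐ(HNO₃) ≈ -1.3
CH₂=CHCH₂–F loses F⁻: pKₐ(HF) ≈ 3.2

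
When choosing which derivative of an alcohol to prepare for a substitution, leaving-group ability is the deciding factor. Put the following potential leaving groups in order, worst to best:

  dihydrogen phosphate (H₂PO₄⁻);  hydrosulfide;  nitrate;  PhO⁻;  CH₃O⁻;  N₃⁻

Rank by basicity of the departing species: weakest base leaves most easily.
nitrate: pKₐ(HNO₃) ≈ -1.3 — resonance-delocalised over three oxygens
dihydrogen phosphate (H₂PO₄⁻): pKₐ(H₃PO₄) ≈ 2.1 — moderate base; biological leaving group after further activation
N₃⁻: pKₐ(HN₃) ≈ 4.7
hydrosulfide: pKₐ(H₂S) ≈ 7
PhO⁻: pKₐ(C₆H₅OH (phenol)) ≈ 10
CH₃O⁻: pKₐ(CH₃OH) ≈ 15.5 — strong base; alkoxides do not leave unassisted
Listed from poorest to best leaving group as asked.

CH₃O⁻ < PhO⁻ < hydrosulfide < N₃⁻ < dihydrogen phosphate (H₂PO₄⁻) < nitrate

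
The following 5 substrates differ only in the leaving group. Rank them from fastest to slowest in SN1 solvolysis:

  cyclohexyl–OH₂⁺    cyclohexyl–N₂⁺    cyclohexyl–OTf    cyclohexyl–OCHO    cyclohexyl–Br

cyclohexyl–N₂⁺ > cyclohexyl–OTf > cyclohexyl–Br > cyclohexyl–OH₂⁺ > cyclohexyl–OCHO

The skeletons are identical, so relative rate is governed entirely by leaving-group ability.
A good leaving group is a weak base: the lower the pKₐ of its conjugate acid, the more readily it departs.
cyclohexyl–N₂⁺ loses N₂: no meaningful conjugate acid; N₂ departs as an exceptionally stable neutral molecule
cyclohexyl–OTf loses OTf⁻: pKₐ(CF₃SO₃H (triflic acid)) ≈ -14
cyclohexyl–Br loses Br⁻: pKₐ(HBr) ≈ -9
cyclohexyl–OH₂⁺ loses H₂O: pKₐ(H₃O⁺) ≈ -1.7
cyclohexyl–OCHO loses HCOO⁻: pKₐ(HCOOH) ≈ 3.8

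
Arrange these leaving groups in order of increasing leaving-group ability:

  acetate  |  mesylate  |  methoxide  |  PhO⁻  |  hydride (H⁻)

Rank by basicity of the departing species: weakest base leaves most easily.
mesylate: pKₐ(CH₃SO₃H (MsOH)) ≈ -1.9
acetate: pKₐ(CH₃COOH) ≈ 4.8
PhO⁻: pKₐ(C₆H₅OH (phenol)) ≈ 10
methoxide: pKₐ(CH₃OH) ≈ 15.5
hydride (H⁻): pKₐ(H₂) ≈ 36
Listed from poorest to best leaving group as asked.

hydride (H⁻) < methoxide < PhO⁻ < acetate < mesylate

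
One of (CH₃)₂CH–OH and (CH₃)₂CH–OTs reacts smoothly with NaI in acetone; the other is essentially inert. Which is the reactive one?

(CH₃)₂CH–OTs

From (CH₃)₂CH–OH the departing group would be OH⁻ (pKₐ(H₂O) ≈ 15.7). Strong base; essentially never leaves without prior activation.
From (CH₃)₂CH–OTs the leaving group is OTs⁻ (pKₐ(p-CH₃C₆H₄SO₃H (TsOH)) ≈ -2.8). Resonance-delocalised arenesulfonate.
(In practice (CH₃)₂CH–OTs is made from (CH₃)₂CH–OH by treatment with TsCl / pyridine, converting the hydroxyl into a tosylate.)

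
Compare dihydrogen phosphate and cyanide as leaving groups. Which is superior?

dihydrogen phosphate

dihydrogen phosphate is the better leaving group.
pKₐ(H₃PO₄) ≈ 2.1 versus pKₐ(HCN) ≈ 9.2: dihydrogen phosphate is the much weaker base.
Moderate base; biological leaving group after further activation.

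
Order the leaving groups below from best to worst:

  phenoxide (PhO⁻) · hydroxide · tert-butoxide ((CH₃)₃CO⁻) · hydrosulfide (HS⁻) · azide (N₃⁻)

azide (N₃⁻) > hydrosulfide (HS⁻) > phenoxide (PhO⁻) > hydroxide > tert-butoxide ((CH₃)₃CO⁻)

The more stable X⁻ (or X) is on its own — i.e. the weaker a base it is — the better a leaving group it makes.
azide (N₃⁻): pKₐ(HN₃) ≈ 4.7 — linear, resonance-stabilised
hydrosulfide (HS⁻): pKₐ(H₂S) ≈ 7 — larger and more polarisable than the oxygen analogue
phenoxide (PhO⁻): pKₐ(C₆H₅OH (phenol)) ≈ 10 — resonance into the ring helps, but still a poor LG
hydroxide: pKₐ(H₂O) ≈ 15.7 — strong base; essentially never leaves without prior activation
tert-butoxide ((CH₃)₃CO⁻): pKₐ(t-BuOH) ≈ 18 — bulky, strongly basic alkoxide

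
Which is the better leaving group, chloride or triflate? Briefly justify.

triflate

triflate is the better leaving group.
pKₐ(CF₃SO₃H (triflic acid)) ≈ -14 versus pKₐ(HCl) ≈ -7: triflate is the much weaker base.
Charge spread over three oxygens and a CF₃ group; the premier leaving group in synthesis.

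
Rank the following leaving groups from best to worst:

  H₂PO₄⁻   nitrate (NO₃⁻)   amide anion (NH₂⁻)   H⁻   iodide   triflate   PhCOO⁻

triflate > iodide > nitrate (NO₃⁻) > H₂PO₄⁻ > PhCOO⁻ > H⁻ > amide anion (NH₂⁻)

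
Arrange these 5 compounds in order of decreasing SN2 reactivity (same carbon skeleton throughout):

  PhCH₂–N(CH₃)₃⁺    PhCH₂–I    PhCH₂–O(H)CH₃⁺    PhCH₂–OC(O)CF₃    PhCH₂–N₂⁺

PhCH₂–N₂⁺ > PhCH₂–I > PhCH₂–O(H)CH₃⁺ > PhCH₂–OC(O)CF₃ > PhCH₂–N(CH₃)₃⁺

Identical carbon frameworks mean the comparison reduces to leaving-group quality.
Leaving-group ability tracks the stability of the departed species; conjugate-acid pKₐ is the usual yardstick (lower pKₐ → better LG).
PhCH₂–N₂⁺ loses N₂: no meaningful conjugate acid; N₂ departs as an exceptionally stable neutral molecule
PhCH₂–I loses I⁻: pKₐ(HI) ≈ -10
PhCH₂–O(H)CH₃⁺ loses R'OH: pKₐ(R'OH₂⁺) ≈ -2.4
PhCH₂–OC(O)CF₃ loses CF₃COO⁻: pKₐ(CF₃COOH) ≈ 0.2
PhCH₂–N(CH₃)₃⁺ loses NR'₃: pKₐ(R'₃NH⁺) ≈ 10.7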